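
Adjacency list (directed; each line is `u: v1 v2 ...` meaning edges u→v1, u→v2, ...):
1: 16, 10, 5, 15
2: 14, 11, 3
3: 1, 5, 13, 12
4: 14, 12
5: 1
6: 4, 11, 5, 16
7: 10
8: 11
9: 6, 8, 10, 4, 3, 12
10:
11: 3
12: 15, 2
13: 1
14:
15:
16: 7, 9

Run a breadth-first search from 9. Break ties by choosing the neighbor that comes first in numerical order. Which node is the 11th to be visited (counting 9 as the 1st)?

14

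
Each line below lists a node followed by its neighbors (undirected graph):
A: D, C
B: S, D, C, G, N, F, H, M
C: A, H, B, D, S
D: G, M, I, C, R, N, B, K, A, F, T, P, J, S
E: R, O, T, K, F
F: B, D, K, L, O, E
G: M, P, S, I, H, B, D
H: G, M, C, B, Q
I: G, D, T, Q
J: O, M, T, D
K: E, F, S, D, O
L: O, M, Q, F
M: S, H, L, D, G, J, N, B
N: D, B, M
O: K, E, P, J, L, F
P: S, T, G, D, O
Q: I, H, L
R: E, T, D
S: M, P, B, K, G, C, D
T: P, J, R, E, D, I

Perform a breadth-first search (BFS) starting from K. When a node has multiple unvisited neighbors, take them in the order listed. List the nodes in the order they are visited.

K -> E -> F -> S -> D -> O -> R -> T -> B -> L -> M -> P -> G -> C -> I -> N -> A -> J -> H -> Q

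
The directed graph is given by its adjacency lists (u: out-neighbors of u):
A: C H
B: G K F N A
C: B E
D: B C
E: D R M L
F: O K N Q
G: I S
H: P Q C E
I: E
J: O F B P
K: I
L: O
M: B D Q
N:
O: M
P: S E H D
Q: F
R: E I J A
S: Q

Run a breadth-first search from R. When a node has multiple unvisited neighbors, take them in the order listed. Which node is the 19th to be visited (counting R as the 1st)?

S

Visit R; enqueue E, I, J, A → queue [E, I, J, A]
Visit E; enqueue D, M, L → queue [I, J, A, D, M, L]
Visit I → queue [J, A, D, M, L]
Visit J; enqueue O, F, B, P → queue [A, D, M, L, O, F, B, P]
Visit A; enqueue C, H → queue [D, M, L, O, F, B, P, C, H]
Visit D → queue [M, L, O, F, B, P, C, H]
Visit M; enqueue Q → queue [L, O, F, B, P, C, H, Q]
Visit L → queue [O, F, B, P, C, H, Q]
Visit O → queue [F, B, P, C, H, Q]
Visit F; enqueue K, N → queue [B, P, C, H, Q, K, N]
Visit B; enqueue G → queue [P, C, H, Q, K, N, G]
Visit P; enqueue S → queue [C, H, Q, K, N, G, S]
Visit C → queue [H, Q, K, N, G, S]
Visit H → queue [Q, K, N, G, S]
Visit Q → queue [K, N, G, S]
Visit K → queue [N, G, S]
Visit N → queue [G, S]
Visit G → queue [S]
Visit S → queue []

Visit order: R, E, I, J, A, D, M, L, O, F, B, P, C, H, Q, K, N, G, S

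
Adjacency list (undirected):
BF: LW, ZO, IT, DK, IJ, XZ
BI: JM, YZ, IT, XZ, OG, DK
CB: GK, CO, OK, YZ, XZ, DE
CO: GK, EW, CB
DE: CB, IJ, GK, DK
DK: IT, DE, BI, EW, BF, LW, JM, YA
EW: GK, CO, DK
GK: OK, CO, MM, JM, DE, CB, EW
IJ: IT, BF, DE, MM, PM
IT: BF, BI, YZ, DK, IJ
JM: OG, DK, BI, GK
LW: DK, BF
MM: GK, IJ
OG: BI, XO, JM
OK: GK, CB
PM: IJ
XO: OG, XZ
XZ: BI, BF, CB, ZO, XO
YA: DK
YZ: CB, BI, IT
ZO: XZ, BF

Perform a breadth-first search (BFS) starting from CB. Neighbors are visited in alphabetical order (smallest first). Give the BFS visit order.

CB, CO, DE, GK, OK, XZ, YZ, EW, DK, IJ, JM, MM, BF, BI, XO, ZO, IT, LW, YA, PM, OG

Visit CB; enqueue CO, DE, GK, OK, XZ, YZ → queue [CO, DE, GK, OK, XZ, YZ]
Visit CO; enqueue EW → queue [DE, GK, OK, XZ, YZ, EW]
Visit DE; enqueue DK, IJ → queue [GK, OK, XZ, YZ, EW, DK, IJ]
Visit GK; enqueue JM, MM → queue [OK, XZ, YZ, EW, DK, IJ, JM, MM]
Visit OK → queue [XZ, YZ, EW, DK, IJ, JM, MM]
Visit XZ; enqueue BF, BI, XO, ZO → queue [YZ, EW, DK, IJ, JM, MM, BF, BI, XO, ZO]
Visit YZ; enqueue IT → queue [EW, DK, IJ, JM, MM, BF, BI, XO, ZO, IT]
Visit EW → queue [DK, IJ, JM, MM, BF, BI, XO, ZO, IT]
Visit DK; enqueue LW, YA → queue [IJ, JM, MM, BF, BI, XO, ZO, IT, LW, YA]
Visit IJ; enqueue PM → queue [JM, MM, BF, BI, XO, ZO, IT, LW, YA, PM]
Visit JM; enqueue OG → queue [MM, BF, BI, XO, ZO, IT, LW, YA, PM, OG]
Visit MM → queue [BF, BI, XO, ZO, IT, LW, YA, PM, OG]
Visit BF → queue [BI, XO, ZO, IT, LW, YA, PM, OG]
Visit BI → queue [XO, ZO, IT, LW, YA, PM, OG]
Visit XO → queue [ZO, IT, LW, YA, PM, OG]
Visit ZO → queue [IT, LW, YA, PM, OG]
Visit IT → queue [LW, YA, PM, OG]
Visit LW → queue [YA, PM, OG]
Visit YA → queue [PM, OG]
Visit PM → queue [OG]
Visit OG → queue []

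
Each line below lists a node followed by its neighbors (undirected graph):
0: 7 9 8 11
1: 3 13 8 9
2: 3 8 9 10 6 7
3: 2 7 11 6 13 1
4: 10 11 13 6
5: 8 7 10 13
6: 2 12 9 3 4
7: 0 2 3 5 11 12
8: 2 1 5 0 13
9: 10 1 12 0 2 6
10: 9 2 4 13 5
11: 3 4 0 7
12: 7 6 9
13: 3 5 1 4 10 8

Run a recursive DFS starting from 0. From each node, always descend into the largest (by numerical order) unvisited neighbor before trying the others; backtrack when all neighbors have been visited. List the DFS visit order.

Visit 0
0 → 11
11 → 7
7 → 12
12 → 9
9 → 10
10 → 13
13 → 8
8 → 5
8 → 2
2 → 6
6 → 4
6 → 3
3 → 1

0 → 11 → 7 → 12 → 9 → 10 → 13 → 8 → 5 → 2 → 6 → 4 → 3 → 1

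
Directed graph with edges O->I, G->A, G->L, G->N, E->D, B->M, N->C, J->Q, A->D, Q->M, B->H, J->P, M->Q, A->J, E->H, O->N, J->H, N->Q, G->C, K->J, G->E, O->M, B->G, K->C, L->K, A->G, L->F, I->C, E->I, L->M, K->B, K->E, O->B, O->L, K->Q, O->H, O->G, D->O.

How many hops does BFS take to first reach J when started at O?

Level 0: O
Level 1: B, G, H, I, L, M, N
Level 2: A, C, E, F, K, Q
Level 3: D, J
Level 4: P
J first appears at level 3.

3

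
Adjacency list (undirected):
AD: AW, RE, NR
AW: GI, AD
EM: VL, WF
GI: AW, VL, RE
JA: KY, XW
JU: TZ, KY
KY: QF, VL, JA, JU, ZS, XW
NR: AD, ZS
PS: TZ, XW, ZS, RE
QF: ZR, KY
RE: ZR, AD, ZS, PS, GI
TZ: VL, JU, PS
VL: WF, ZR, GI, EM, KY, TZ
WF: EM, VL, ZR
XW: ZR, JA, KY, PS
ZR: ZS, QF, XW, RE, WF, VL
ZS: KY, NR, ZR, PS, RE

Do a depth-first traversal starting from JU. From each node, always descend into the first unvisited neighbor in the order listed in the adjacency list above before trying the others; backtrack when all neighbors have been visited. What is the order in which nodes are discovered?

JU -> TZ -> VL -> WF -> EM -> ZR -> ZS -> KY -> QF -> JA -> XW -> PS -> RE -> AD -> AW -> GI -> NR

Visit JU
JU → TZ
TZ → VL
VL → WF
WF → EM
WF → ZR
ZR → ZS
ZS → KY
KY → QF
KY → JA
JA → XW
XW → PS
PS → RE
RE → AD
AD → AW
AW → GI
AD → NR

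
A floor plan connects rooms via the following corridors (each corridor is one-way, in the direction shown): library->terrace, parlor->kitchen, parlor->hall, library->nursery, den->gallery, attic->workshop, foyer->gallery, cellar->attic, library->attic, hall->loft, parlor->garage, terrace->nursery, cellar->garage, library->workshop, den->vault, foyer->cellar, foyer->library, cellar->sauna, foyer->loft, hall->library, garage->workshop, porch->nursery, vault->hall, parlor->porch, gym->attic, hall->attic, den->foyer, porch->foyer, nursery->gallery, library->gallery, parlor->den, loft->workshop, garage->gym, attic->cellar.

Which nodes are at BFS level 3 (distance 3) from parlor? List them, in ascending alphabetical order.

Level 0: parlor
Level 1: den, garage, hall, kitchen, porch
Level 2: attic, foyer, gallery, gym, library, loft, nursery, vault, workshop
Level 3: cellar, terrace
Level 4: sauna

cellar, terrace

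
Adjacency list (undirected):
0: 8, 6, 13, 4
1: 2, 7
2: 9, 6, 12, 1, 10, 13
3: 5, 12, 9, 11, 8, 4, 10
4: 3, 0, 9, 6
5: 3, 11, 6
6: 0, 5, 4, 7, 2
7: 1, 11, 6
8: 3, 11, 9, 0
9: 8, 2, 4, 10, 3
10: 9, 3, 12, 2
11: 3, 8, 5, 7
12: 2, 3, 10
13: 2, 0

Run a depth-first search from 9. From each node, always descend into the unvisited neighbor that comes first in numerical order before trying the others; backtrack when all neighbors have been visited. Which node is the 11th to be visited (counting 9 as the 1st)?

8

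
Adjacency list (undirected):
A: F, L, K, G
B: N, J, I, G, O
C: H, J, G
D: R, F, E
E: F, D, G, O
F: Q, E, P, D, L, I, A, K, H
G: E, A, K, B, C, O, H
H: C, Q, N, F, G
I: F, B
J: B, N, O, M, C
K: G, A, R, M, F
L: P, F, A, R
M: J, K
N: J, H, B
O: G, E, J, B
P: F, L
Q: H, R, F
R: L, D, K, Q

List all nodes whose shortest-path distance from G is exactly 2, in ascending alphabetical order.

Level 0: G
Level 1: A, B, C, E, H, K, O
Level 2: D, F, I, J, L, M, N, Q, R
Level 3: P

D, F, I, J, L, M, N, Q, R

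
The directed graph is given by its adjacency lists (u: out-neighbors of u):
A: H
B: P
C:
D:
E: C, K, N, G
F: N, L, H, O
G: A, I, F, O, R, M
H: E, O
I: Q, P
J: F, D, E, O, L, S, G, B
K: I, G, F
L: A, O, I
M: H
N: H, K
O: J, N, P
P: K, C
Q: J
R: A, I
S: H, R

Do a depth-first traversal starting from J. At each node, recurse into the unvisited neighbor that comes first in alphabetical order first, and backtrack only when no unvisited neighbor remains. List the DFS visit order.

J, B, P, C, K, F, H, E, G, A, I, Q, M, O, N, R, L, D, S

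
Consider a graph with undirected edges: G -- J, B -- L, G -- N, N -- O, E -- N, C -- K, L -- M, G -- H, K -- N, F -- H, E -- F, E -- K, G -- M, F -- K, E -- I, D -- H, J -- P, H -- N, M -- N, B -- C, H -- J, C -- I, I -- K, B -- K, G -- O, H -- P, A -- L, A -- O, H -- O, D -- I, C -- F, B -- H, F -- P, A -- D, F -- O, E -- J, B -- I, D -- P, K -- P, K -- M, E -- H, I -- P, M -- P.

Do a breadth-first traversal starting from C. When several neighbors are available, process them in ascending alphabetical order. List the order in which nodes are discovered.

C, B, F, I, K, H, L, E, O, P, D, M, N, G, J, A

Visit C; enqueue B, F, I, K → queue [B, F, I, K]
Visit B; enqueue H, L → queue [F, I, K, H, L]
Visit F; enqueue E, O, P → queue [I, K, H, L, E, O, P]
Visit I; enqueue D → queue [K, H, L, E, O, P, D]
Visit K; enqueue M, N → queue [H, L, E, O, P, D, M, N]
Visit H; enqueue G, J → queue [L, E, O, P, D, M, N, G, J]
Visit L; enqueue A → queue [E, O, P, D, M, N, G, J, A]
Visit E → queue [O, P, D, M, N, G, J, A]
Visit O → queue [P, D, M, N, G, J, A]
Visit P → queue [D, M, N, G, J, A]
Visit D → queue [M, N, G, J, A]
Visit M → queue [N, G, J, A]
Visit N → queue [G, J, A]
Visit G → queue [J, A]
Visit J → queue [A]
Visit A → queue []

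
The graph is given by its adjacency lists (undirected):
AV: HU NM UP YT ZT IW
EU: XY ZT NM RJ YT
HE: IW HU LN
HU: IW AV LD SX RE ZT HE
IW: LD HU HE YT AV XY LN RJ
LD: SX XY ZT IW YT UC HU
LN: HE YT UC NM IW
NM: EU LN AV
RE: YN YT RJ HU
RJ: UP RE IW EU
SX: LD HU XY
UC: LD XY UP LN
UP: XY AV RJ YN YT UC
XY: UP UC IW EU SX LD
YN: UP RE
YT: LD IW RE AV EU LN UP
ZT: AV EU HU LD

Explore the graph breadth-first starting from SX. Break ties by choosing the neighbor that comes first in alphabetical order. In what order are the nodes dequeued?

Visit SX; enqueue HU, LD, XY → queue [HU, LD, XY]
Visit HU; enqueue AV, HE, IW, RE, ZT → queue [LD, XY, AV, HE, IW, RE, ZT]
Visit LD; enqueue UC, YT → queue [XY, AV, HE, IW, RE, ZT, UC, YT]
Visit XY; enqueue EU, UP → queue [AV, HE, IW, RE, ZT, UC, YT, EU, UP]
Visit AV; enqueue NM → queue [HE, IW, RE, ZT, UC, YT, EU, UP, NM]
Visit HE; enqueue LN → queue [IW, RE, ZT, UC, YT, EU, UP, NM, LN]
Visit IW; enqueue RJ → queue [RE, ZT, UC, YT, EU, UP, NM, LN, RJ]
Visit RE; enqueue YN → queue [ZT, UC, YT, EU, UP, NM, LN, RJ, YN]
Visit ZT → queue [UC, YT, EU, UP, NM, LN, RJ, YN]
Visit UC → queue [YT, EU, UP, NM, LN, RJ, YN]
Visit YT → queue [EU, UP, NM, LN, RJ, YN]
Visit EU → queue [UP, NM, LN, RJ, YN]
Visit UP → queue [NM, LN, RJ, YN]
Visit NM → queue [LN, RJ, YN]
Visit LN → queue [RJ, YN]
Visit RJ → queue [YN]
Visit YN → queue []

SX HU LD XY AV HE IW RE ZT UC YT EU UP NM LN RJ YN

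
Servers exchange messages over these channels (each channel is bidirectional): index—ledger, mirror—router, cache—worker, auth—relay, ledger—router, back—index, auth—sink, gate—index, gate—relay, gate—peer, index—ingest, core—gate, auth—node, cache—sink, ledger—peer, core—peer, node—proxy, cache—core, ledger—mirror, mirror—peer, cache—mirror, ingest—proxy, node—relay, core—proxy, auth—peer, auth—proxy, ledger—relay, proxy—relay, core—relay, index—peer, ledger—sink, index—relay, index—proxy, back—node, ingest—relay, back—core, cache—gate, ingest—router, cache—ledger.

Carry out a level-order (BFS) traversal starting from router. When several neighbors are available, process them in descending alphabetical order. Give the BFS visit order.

Visit router; enqueue mirror, ledger, ingest → queue [mirror, ledger, ingest]
Visit mirror; enqueue peer, cache → queue [ledger, ingest, peer, cache]
Visit ledger; enqueue sink, relay, index → queue [ingest, peer, cache, sink, relay, index]
Visit ingest; enqueue proxy → queue [peer, cache, sink, relay, index, proxy]
Visit peer; enqueue gate, core, auth → queue [cache, sink, relay, index, proxy, gate, core, auth]
Visit cache; enqueue worker → queue [sink, relay, index, proxy, gate, core, auth, worker]
Visit sink → queue [relay, index, proxy, gate, core, auth, worker]
Visit relay; enqueue node → queue [index, proxy, gate, core, auth, worker, node]
Visit index; enqueue back → queue [proxy, gate, core, auth, worker, node, back]
Visit proxy → queue [gate, core, auth, worker, node, back]
Visit gate → queue [core, auth, worker, node, back]
Visit core → queue [auth, worker, node, back]
Visit auth → queue [worker, node, back]
Visit worker → queue [node, back]
Visit node → queue [back]
Visit back → queue []

router, mirror, ledger, ingest, peer, cache, sink, relay, index, proxy, gate, core, auth, worker, node, back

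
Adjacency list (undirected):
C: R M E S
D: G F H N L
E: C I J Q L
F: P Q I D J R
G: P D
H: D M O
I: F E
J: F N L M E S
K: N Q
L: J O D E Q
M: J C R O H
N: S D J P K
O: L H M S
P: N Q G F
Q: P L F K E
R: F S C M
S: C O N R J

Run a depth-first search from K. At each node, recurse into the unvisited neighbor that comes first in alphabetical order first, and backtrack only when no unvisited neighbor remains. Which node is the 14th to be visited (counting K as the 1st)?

Visit K
K → N
N → D
D → F
F → I
I → E
E → C
C → M
M → H
H → O
O → L
L → J
J → S
S → R
L → Q
Q → P
P → G

Visit order: K, N, D, F, I, E, C, M, H, O, L, J, S, R, Q, P, G

R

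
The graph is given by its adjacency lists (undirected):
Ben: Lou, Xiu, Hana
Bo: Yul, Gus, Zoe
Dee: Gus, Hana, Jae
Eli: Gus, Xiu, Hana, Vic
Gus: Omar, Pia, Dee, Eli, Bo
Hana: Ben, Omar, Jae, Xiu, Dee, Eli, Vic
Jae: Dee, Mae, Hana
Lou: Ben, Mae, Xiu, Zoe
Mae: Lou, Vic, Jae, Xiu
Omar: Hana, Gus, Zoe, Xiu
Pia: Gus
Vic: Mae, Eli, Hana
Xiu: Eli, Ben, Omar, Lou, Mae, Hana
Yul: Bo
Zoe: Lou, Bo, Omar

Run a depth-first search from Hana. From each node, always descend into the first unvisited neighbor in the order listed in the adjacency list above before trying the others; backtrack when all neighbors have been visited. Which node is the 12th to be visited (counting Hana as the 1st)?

Xiu

Visit Hana
Hana → Ben
Ben → Lou
Lou → Mae
Mae → Vic
Vic → Eli
Eli → Gus
Gus → Omar
Omar → Zoe
Zoe → Bo
Bo → Yul
Omar → Xiu
Gus → Pia
Gus → Dee
Dee → Jae

Visit order: Hana, Ben, Lou, Mae, Vic, Eli, Gus, Omar, Zoe, Bo, Yul, Xiu, Pia, Dee, Jae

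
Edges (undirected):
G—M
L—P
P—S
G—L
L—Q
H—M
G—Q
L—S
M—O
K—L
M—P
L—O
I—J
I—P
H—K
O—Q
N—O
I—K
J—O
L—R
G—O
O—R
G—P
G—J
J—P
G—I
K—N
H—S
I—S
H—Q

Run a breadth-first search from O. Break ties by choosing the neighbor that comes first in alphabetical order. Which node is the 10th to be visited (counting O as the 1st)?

P

Visit O; enqueue G, J, L, M, N, Q, R → queue [G, J, L, M, N, Q, R]
Visit G; enqueue I, P → queue [J, L, M, N, Q, R, I, P]
Visit J → queue [L, M, N, Q, R, I, P]
Visit L; enqueue K, S → queue [M, N, Q, R, I, P, K, S]
Visit M; enqueue H → queue [N, Q, R, I, P, K, S, H]
Visit N → queue [Q, R, I, P, K, S, H]
Visit Q → queue [R, I, P, K, S, H]
Visit R → queue [I, P, K, S, H]
Visit I → queue [P, K, S, H]
Visit P → queue [K, S, H]
Visit K → queue [S, H]
Visit S → queue [H]
Visit H → queue []

Visit order: O, G, J, L, M, N, Q, R, I, P, K, S, H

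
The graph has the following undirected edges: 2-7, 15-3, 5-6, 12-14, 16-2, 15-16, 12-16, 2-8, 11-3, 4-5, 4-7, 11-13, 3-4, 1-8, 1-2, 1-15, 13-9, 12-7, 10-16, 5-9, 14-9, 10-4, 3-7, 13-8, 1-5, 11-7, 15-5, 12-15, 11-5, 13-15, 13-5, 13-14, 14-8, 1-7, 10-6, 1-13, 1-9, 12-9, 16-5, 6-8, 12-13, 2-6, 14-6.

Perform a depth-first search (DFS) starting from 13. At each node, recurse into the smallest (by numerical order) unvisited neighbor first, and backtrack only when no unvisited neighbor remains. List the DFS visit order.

Visit 13
13 → 1
1 → 2
2 → 6
6 → 5
5 → 4
4 → 3
3 → 7
7 → 11
7 → 12
12 → 9
9 → 14
14 → 8
12 → 15
15 → 16
16 → 10

13, 1, 2, 6, 5, 4, 3, 7, 11, 12, 9, 14, 8, 15, 16, 10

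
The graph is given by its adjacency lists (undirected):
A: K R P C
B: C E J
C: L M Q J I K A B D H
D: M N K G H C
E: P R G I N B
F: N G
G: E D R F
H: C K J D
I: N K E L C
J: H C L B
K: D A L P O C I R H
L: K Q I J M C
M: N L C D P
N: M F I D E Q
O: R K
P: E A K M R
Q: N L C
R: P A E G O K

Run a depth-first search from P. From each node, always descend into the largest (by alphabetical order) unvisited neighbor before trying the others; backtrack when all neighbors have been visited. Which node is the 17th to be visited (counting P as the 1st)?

B

Visit P
P → R
R → O
O → K
K → L
L → Q
Q → N
N → M
M → D
D → H
H → J
J → C
C → I
I → E
E → G
G → F
E → B
C → A

Visit order: P, R, O, K, L, Q, N, M, D, H, J, C, I, E, G, F, B, A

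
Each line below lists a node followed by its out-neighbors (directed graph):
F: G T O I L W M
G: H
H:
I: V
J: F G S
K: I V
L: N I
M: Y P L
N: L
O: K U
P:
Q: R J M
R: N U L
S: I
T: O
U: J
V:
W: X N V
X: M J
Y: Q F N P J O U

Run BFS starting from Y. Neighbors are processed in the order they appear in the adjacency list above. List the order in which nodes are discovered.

Visit Y; enqueue Q, F, N, P, J, O, U → queue [Q, F, N, P, J, O, U]
Visit Q; enqueue R, M → queue [F, N, P, J, O, U, R, M]
Visit F; enqueue G, T, I, L, W → queue [N, P, J, O, U, R, M, G, T, I, L, W]
Visit N → queue [P, J, O, U, R, M, G, T, I, L, W]
Visit P → queue [J, O, U, R, M, G, T, I, L, W]
Visit J; enqueue S → queue [O, U, R, M, G, T, I, L, W, S]
Visit O; enqueue K → queue [U, R, M, G, T, I, L, W, S, K]
Visit U → queue [R, M, G, T, I, L, W, S, K]
Visit R → queue [M, G, T, I, L, W, S, K]
Visit M → queue [G, T, I, L, W, S, K]
Visit G; enqueue H → queue [T, I, L, W, S, K, H]
Visit T → queue [I, L, W, S, K, H]
Visit I; enqueue V → queue [L, W, S, K, H, V]
Visit L → queue [W, S, K, H, V]
Visit W; enqueue X → queue [S, K, H, V, X]
Visit S → queue [K, H, V, X]
Visit K → queue [H, V, X]
Visit H → queue [V, X]
Visit V → queue [X]
Visit X → queue []

Y, Q, F, N, P, J, O, U, R, M, G, T, I, L, W, S, K, H, V, X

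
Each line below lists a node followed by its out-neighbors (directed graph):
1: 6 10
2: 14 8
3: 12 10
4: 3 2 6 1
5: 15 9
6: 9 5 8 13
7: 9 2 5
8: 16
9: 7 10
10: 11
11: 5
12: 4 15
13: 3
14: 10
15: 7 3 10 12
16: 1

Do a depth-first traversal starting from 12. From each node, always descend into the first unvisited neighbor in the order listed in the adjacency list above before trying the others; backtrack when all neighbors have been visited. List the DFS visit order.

12 -> 4 -> 3 -> 10 -> 11 -> 5 -> 15 -> 7 -> 9 -> 2 -> 14 -> 8 -> 16 -> 1 -> 6 -> 13

Visit 12
12 → 4
4 → 3
3 → 10
10 → 11
11 → 5
5 → 15
15 → 7
7 → 9
7 → 2
2 → 14
2 → 8
8 → 16
16 → 1
1 → 6
6 → 13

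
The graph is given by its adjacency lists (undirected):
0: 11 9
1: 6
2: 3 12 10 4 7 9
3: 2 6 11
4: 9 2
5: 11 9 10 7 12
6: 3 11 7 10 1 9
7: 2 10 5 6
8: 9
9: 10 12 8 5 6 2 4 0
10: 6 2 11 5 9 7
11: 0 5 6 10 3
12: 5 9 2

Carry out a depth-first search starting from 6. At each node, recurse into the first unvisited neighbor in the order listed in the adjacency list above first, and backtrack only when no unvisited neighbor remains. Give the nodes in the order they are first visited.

Visit 6
6 → 3
3 → 2
2 → 12
12 → 5
5 → 11
11 → 0
0 → 9
9 → 10
10 → 7
9 → 8
9 → 4
6 → 1

6 -> 3 -> 2 -> 12 -> 5 -> 11 -> 0 -> 9 -> 10 -> 7 -> 8 -> 4 -> 1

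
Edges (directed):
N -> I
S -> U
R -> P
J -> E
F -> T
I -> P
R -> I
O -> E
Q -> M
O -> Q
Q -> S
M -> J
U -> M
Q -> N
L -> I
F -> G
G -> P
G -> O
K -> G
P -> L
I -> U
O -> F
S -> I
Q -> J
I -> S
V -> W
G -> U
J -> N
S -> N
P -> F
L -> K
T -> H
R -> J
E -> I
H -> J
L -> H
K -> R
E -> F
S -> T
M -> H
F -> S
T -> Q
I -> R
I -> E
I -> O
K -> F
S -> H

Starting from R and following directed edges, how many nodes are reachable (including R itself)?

BFS from R visits: R, P, J, I, L, F, N, E, U, S, O, K, H, T, G, M, Q
Reachable nodes: 17 of 19 total.

17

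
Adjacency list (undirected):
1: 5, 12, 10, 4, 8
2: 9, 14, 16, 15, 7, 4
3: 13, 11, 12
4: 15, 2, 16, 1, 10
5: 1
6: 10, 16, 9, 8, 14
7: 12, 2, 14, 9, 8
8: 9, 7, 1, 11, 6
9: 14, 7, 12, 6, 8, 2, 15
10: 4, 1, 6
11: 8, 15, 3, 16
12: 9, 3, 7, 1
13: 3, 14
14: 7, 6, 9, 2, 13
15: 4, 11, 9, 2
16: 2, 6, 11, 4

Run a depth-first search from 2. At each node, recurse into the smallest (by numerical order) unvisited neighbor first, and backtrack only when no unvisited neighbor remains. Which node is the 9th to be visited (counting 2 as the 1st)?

Visit 2
2 → 4
4 → 1
1 → 5
1 → 8
8 → 6
6 → 9
9 → 7
7 → 12
12 → 3
3 → 11
11 → 15
11 → 16
3 → 13
13 → 14
6 → 10

Visit order: 2, 4, 1, 5, 8, 6, 9, 7, 12, 3, 11, 15, 16, 13, 14, 10

12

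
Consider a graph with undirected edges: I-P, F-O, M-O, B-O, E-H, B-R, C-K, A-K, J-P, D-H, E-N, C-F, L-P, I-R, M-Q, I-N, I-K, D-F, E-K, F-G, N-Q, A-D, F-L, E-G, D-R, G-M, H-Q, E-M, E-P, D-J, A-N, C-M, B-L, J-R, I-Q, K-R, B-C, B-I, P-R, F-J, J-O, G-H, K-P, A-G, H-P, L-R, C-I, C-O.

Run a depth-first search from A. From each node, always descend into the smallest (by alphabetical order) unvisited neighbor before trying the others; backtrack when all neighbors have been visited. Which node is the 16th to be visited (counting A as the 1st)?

N

Visit A
A → D
D → F
F → C
C → B
B → I
I → K
K → E
E → G
G → H
H → P
P → J
J → O
O → M
M → Q
Q → N
J → R
R → L

Visit order: A, D, F, C, B, I, K, E, G, H, P, J, O, M, Q, N, R, L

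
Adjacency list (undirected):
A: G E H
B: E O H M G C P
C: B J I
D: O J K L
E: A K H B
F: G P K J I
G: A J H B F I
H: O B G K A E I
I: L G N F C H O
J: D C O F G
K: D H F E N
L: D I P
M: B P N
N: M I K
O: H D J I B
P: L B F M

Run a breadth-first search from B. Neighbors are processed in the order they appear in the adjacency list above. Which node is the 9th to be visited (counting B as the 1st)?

Visit B; enqueue E, O, H, M, G, C, P → queue [E, O, H, M, G, C, P]
Visit E; enqueue A, K → queue [O, H, M, G, C, P, A, K]
Visit O; enqueue D, J, I → queue [H, M, G, C, P, A, K, D, J, I]
Visit H → queue [M, G, C, P, A, K, D, J, I]
Visit M; enqueue N → queue [G, C, P, A, K, D, J, I, N]
Visit G; enqueue F → queue [C, P, A, K, D, J, I, N, F]
Visit C → queue [P, A, K, D, J, I, N, F]
Visit P; enqueue L → queue [A, K, D, J, I, N, F, L]
Visit A → queue [K, D, J, I, N, F, L]
Visit K → queue [D, J, I, N, F, L]
Visit D → queue [J, I, N, F, L]
Visit J → queue [I, N, F, L]
Visit I → queue [N, F, L]
Visit N → queue [F, L]
Visit F → queue [L]
Visit L → queue []

Visit order: B, E, O, H, M, G, C, P, A, K, D, J, I, N, F, L

A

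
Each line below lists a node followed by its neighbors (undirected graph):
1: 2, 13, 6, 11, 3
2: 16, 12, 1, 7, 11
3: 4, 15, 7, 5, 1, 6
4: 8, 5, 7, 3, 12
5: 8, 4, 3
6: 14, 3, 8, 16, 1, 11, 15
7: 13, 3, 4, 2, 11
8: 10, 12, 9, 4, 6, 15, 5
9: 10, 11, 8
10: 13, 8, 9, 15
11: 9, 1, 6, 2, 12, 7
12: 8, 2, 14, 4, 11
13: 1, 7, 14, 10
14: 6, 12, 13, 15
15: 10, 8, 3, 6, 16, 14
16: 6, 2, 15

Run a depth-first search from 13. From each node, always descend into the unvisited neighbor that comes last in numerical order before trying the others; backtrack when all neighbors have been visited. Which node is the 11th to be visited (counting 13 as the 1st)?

5

Visit 13
13 → 14
14 → 15
15 → 16
16 → 6
6 → 11
11 → 12
12 → 8
8 → 10
10 → 9
8 → 5
5 → 4
4 → 7
7 → 3
3 → 1
1 → 2

Visit order: 13, 14, 15, 16, 6, 11, 12, 8, 10, 9, 5, 4, 7, 3, 1, 2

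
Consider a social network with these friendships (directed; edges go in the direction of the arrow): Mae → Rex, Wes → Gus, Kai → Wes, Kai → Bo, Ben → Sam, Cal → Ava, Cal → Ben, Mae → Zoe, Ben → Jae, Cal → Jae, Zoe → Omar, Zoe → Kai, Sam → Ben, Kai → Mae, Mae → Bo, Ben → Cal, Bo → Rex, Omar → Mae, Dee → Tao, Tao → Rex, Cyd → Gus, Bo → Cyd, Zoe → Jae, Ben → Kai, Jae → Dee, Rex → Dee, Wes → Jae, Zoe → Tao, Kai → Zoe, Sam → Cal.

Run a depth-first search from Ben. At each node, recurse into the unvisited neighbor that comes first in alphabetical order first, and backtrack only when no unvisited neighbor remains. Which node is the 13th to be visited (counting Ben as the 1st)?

Visit Ben
Ben → Cal
Cal → Ava
Cal → Jae
Jae → Dee
Dee → Tao
Tao → Rex
Ben → Kai
Kai → Bo
Bo → Cyd
Cyd → Gus
Kai → Mae
Mae → Zoe
Zoe → Omar
Kai → Wes
Ben → Sam

Visit order: Ben, Cal, Ava, Jae, Dee, Tao, Rex, Kai, Bo, Cyd, Gus, Mae, Zoe, Omar, Wes, Sam

Zoe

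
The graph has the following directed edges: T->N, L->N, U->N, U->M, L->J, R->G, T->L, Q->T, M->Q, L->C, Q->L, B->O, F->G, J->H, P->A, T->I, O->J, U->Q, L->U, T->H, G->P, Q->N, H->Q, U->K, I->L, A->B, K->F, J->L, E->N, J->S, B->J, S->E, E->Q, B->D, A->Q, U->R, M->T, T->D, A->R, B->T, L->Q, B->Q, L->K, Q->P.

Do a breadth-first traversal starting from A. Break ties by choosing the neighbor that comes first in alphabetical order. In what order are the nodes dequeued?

Visit A; enqueue B, Q, R → queue [B, Q, R]
Visit B; enqueue D, J, O, T → queue [Q, R, D, J, O, T]
Visit Q; enqueue L, N, P → queue [R, D, J, O, T, L, N, P]
Visit R; enqueue G → queue [D, J, O, T, L, N, P, G]
Visit D → queue [J, O, T, L, N, P, G]
Visit J; enqueue H, S → queue [O, T, L, N, P, G, H, S]
Visit O → queue [T, L, N, P, G, H, S]
Visit T; enqueue I → queue [L, N, P, G, H, S, I]
Visit L; enqueue C, K, U → queue [N, P, G, H, S, I, C, K, U]
Visit N → queue [P, G, H, S, I, C, K, U]
Visit P → queue [G, H, S, I, C, K, U]
Visit G → queue [H, S, I, C, K, U]
Visit H → queue [S, I, C, K, U]
Visit S; enqueue E → queue [I, C, K, U, E]
Visit I → queue [C, K, U, E]
Visit C → queue [K, U, E]
Visit K; enqueue F → queue [U, E, F]
Visit U; enqueue M → queue [E, F, M]
Visit E → queue [F, M]
Visit F → queue [M]
Visit M → queue []

A, B, Q, R, D, J, O, T, L, N, P, G, H, S, I, C, K, U, E, F, M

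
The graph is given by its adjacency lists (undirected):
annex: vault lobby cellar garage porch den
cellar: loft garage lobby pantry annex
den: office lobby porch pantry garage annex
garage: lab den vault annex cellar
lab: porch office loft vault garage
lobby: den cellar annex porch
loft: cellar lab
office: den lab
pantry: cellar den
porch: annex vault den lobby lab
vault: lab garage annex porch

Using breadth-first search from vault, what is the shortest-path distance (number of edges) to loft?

2

Level 0: vault
Level 1: annex, garage, lab, porch
Level 2: cellar, den, lobby, loft, office
Level 3: pantry
loft first appears at level 2.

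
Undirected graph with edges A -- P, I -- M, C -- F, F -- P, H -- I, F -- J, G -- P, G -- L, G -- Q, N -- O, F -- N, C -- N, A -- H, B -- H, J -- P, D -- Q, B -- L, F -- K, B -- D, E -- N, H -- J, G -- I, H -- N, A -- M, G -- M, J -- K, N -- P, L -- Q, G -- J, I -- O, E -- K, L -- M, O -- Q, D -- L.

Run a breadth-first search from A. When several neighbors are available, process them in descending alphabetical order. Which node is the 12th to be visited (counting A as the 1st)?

O

Visit A; enqueue P, M, H → queue [P, M, H]
Visit P; enqueue N, J, G, F → queue [M, H, N, J, G, F]
Visit M; enqueue L, I → queue [H, N, J, G, F, L, I]
Visit H; enqueue B → queue [N, J, G, F, L, I, B]
Visit N; enqueue O, E, C → queue [J, G, F, L, I, B, O, E, C]
Visit J; enqueue K → queue [G, F, L, I, B, O, E, C, K]
Visit G; enqueue Q → queue [F, L, I, B, O, E, C, K, Q]
Visit F → queue [L, I, B, O, E, C, K, Q]
Visit L; enqueue D → queue [I, B, O, E, C, K, Q, D]
Visit I → queue [B, O, E, C, K, Q, D]
Visit B → queue [O, E, C, K, Q, D]
Visit O → queue [E, C, K, Q, D]
Visit E → queue [C, K, Q, D]
Visit C → queue [K, Q, D]
Visit K → queue [Q, D]
Visit Q → queue [D]
Visit D → queue []

Visit order: A, P, M, H, N, J, G, F, L, I, B, O, E, C, K, Q, D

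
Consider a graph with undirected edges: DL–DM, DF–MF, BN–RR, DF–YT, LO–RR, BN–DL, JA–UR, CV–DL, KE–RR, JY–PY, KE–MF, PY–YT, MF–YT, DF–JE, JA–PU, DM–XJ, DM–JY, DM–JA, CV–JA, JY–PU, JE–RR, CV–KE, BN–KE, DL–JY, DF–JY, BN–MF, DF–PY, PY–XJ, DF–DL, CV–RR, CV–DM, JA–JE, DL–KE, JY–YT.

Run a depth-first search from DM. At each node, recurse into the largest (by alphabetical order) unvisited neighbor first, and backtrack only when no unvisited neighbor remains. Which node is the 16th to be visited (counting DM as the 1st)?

Visit DM
DM → XJ
XJ → PY
PY → YT
YT → MF
MF → KE
KE → RR
RR → LO
RR → JE
JE → JA
JA → UR
JA → PU
PU → JY
JY → DL
DL → DF
DL → CV
DL → BN

Visit order: DM, XJ, PY, YT, MF, KE, RR, LO, JE, JA, UR, PU, JY, DL, DF, CV, BN

CV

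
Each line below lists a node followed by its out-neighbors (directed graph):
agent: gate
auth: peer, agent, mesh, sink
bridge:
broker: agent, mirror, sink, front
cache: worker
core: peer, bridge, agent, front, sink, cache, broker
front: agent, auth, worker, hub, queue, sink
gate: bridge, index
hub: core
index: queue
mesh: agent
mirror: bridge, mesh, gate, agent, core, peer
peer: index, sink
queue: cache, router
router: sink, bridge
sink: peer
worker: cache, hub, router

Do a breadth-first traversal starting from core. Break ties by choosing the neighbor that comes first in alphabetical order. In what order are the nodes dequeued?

core -> agent -> bridge -> broker -> cache -> front -> peer -> sink -> gate -> mirror -> worker -> auth -> hub -> queue -> index -> mesh -> router

Visit core; enqueue agent, bridge, broker, cache, front, peer, sink → queue [agent, bridge, broker, cache, front, peer, sink]
Visit agent; enqueue gate → queue [bridge, broker, cache, front, peer, sink, gate]
Visit bridge → queue [broker, cache, front, peer, sink, gate]
Visit broker; enqueue mirror → queue [cache, front, peer, sink, gate, mirror]
Visit cache; enqueue worker → queue [front, peer, sink, gate, mirror, worker]
Visit front; enqueue auth, hub, queue → queue [peer, sink, gate, mirror, worker, auth, hub, queue]
Visit peer; enqueue index → queue [sink, gate, mirror, worker, auth, hub, queue, index]
Visit sink → queue [gate, mirror, worker, auth, hub, queue, index]
Visit gate → queue [mirror, worker, auth, hub, queue, index]
Visit mirror; enqueue mesh → queue [worker, auth, hub, queue, index, mesh]
Visit worker; enqueue router → queue [auth, hub, queue, index, mesh, router]
Visit auth → queue [hub, queue, index, mesh, router]
Visit hub → queue [queue, index, mesh, router]
Visit queue → queue [index, mesh, router]
Visit index → queue [mesh, router]
Visit mesh → queue [router]
Visit router → queue []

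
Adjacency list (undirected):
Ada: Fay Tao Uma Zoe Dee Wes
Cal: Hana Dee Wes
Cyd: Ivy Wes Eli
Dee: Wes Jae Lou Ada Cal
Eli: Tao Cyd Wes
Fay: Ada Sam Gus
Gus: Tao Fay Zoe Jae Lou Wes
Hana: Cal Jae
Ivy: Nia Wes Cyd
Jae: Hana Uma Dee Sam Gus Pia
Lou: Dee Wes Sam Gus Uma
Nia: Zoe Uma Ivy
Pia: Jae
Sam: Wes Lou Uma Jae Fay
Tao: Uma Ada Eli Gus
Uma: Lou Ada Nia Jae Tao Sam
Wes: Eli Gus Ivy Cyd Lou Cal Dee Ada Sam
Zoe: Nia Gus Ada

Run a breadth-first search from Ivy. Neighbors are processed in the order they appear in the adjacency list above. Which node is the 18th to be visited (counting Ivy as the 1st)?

Pia

Visit Ivy; enqueue Nia, Wes, Cyd → queue [Nia, Wes, Cyd]
Visit Nia; enqueue Zoe, Uma → queue [Wes, Cyd, Zoe, Uma]
Visit Wes; enqueue Eli, Gus, Lou, Cal, Dee, Ada, Sam → queue [Cyd, Zoe, Uma, Eli, Gus, Lou, Cal, Dee, Ada, Sam]
Visit Cyd → queue [Zoe, Uma, Eli, Gus, Lou, Cal, Dee, Ada, Sam]
Visit Zoe → queue [Uma, Eli, Gus, Lou, Cal, Dee, Ada, Sam]
Visit Uma; enqueue Jae, Tao → queue [Eli, Gus, Lou, Cal, Dee, Ada, Sam, Jae, Tao]
Visit Eli → queue [Gus, Lou, Cal, Dee, Ada, Sam, Jae, Tao]
Visit Gus; enqueue Fay → queue [Lou, Cal, Dee, Ada, Sam, Jae, Tao, Fay]
Visit Lou → queue [Cal, Dee, Ada, Sam, Jae, Tao, Fay]
Visit Cal; enqueue Hana → queue [Dee, Ada, Sam, Jae, Tao, Fay, Hana]
Visit Dee → queue [Ada, Sam, Jae, Tao, Fay, Hana]
Visit Ada → queue [Sam, Jae, Tao, Fay, Hana]
Visit Sam → queue [Jae, Tao, Fay, Hana]
Visit Jae; enqueue Pia → queue [Tao, Fay, Hana, Pia]
Visit Tao → queue [Fay, Hana, Pia]
Visit Fay → queue [Hana, Pia]
Visit Hana → queue [Pia]
Visit Pia → queue []

Visit order: Ivy, Nia, Wes, Cyd, Zoe, Uma, Eli, Gus, Lou, Cal, Dee, Ada, Sam, Jae, Tao, Fay, Hana, Pia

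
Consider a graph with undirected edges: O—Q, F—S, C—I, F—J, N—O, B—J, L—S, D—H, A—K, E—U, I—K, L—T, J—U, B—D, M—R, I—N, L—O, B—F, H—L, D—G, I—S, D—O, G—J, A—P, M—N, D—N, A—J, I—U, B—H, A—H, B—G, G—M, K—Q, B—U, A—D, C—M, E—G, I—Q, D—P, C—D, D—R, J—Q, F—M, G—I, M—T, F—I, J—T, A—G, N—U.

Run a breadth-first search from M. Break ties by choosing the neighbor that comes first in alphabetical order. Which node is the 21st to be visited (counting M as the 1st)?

Visit M; enqueue C, F, G, N, R, T → queue [C, F, G, N, R, T]
Visit C; enqueue D, I → queue [F, G, N, R, T, D, I]
Visit F; enqueue B, J, S → queue [G, N, R, T, D, I, B, J, S]
Visit G; enqueue A, E → queue [N, R, T, D, I, B, J, S, A, E]
Visit N; enqueue O, U → queue [R, T, D, I, B, J, S, A, E, O, U]
Visit R → queue [T, D, I, B, J, S, A, E, O, U]
Visit T; enqueue L → queue [D, I, B, J, S, A, E, O, U, L]
Visit D; enqueue H, P → queue [I, B, J, S, A, E, O, U, L, H, P]
Visit I; enqueue K, Q → queue [B, J, S, A, E, O, U, L, H, P, K, Q]
Visit B → queue [J, S, A, E, O, U, L, H, P, K, Q]
Visit J → queue [S, A, E, O, U, L, H, P, K, Q]
Visit S → queue [A, E, O, U, L, H, P, K, Q]
Visit A → queue [E, O, U, L, H, P, K, Q]
Visit E → queue [O, U, L, H, P, K, Q]
Visit O → queue [U, L, H, P, K, Q]
Visit U → queue [L, H, P, K, Q]
Visit L → queue [H, P, K, Q]
Visit H → queue [P, K, Q]
Visit P → queue [K, Q]
Visit K → queue [Q]
Visit Q → queue []

Visit order: M, C, F, G, N, R, T, D, I, B, J, S, A, E, O, U, L, H, P, K, Q

Q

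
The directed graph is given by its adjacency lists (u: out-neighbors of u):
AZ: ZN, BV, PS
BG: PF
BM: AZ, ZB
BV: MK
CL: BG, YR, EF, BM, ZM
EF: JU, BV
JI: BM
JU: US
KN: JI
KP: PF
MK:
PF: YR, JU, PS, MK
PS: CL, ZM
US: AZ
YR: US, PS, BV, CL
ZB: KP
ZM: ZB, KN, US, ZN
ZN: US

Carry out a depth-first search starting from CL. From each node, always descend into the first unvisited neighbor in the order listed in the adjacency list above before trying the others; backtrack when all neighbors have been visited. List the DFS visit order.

CL -> BG -> PF -> YR -> US -> AZ -> ZN -> BV -> MK -> PS -> ZM -> ZB -> KP -> KN -> JI -> BM -> JU -> EF

Visit CL
CL → BG
BG → PF
PF → YR
YR → US
US → AZ
AZ → ZN
AZ → BV
BV → MK
AZ → PS
PS → ZM
ZM → ZB
ZB → KP
ZM → KN
KN → JI
JI → BM
PF → JU
CL → EF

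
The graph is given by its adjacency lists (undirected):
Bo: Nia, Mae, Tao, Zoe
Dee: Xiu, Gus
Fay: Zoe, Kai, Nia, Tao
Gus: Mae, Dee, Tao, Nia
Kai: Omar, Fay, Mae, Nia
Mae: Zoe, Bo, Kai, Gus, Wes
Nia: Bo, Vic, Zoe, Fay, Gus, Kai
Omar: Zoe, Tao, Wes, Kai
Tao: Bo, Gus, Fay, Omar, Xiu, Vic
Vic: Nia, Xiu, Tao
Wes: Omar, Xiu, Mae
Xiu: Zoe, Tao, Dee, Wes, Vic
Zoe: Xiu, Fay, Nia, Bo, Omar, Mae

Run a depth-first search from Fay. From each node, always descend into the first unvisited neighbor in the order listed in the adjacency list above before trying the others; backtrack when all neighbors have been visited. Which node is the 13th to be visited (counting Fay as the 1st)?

Dee

Visit Fay
Fay → Zoe
Zoe → Xiu
Xiu → Tao
Tao → Bo
Bo → Nia
Nia → Vic
Nia → Gus
Gus → Mae
Mae → Kai
Kai → Omar
Omar → Wes
Gus → Dee

Visit order: Fay, Zoe, Xiu, Tao, Bo, Nia, Vic, Gus, Mae, Kai, Omar, Wes, Dee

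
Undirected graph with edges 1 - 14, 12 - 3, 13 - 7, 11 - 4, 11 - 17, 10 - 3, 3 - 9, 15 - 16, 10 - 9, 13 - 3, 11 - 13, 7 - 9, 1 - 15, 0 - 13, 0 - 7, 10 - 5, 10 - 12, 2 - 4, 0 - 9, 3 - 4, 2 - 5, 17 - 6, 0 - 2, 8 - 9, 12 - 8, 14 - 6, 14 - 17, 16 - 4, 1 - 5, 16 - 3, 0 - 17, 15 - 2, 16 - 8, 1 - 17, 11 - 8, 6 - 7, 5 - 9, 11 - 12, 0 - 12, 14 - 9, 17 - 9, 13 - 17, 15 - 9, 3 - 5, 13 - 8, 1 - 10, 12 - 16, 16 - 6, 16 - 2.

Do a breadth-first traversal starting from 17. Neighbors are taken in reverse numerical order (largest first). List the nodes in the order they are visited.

17, 14, 13, 11, 9, 6, 1, 0, 8, 7, 3, 12, 4, 15, 10, 5, 16, 2

Visit 17; enqueue 14, 13, 11, 9, 6, 1, 0 → queue [14, 13, 11, 9, 6, 1, 0]
Visit 14 → queue [13, 11, 9, 6, 1, 0]
Visit 13; enqueue 8, 7, 3 → queue [11, 9, 6, 1, 0, 8, 7, 3]
Visit 11; enqueue 12, 4 → queue [9, 6, 1, 0, 8, 7, 3, 12, 4]
Visit 9; enqueue 15, 10, 5 → queue [6, 1, 0, 8, 7, 3, 12, 4, 15, 10, 5]
Visit 6; enqueue 16 → queue [1, 0, 8, 7, 3, 12, 4, 15, 10, 5, 16]
Visit 1 → queue [0, 8, 7, 3, 12, 4, 15, 10, 5, 16]
Visit 0; enqueue 2 → queue [8, 7, 3, 12, 4, 15, 10, 5, 16, 2]
Visit 8 → queue [7, 3, 12, 4, 15, 10, 5, 16, 2]
Visit 7 → queue [3, 12, 4, 15, 10, 5, 16, 2]
Visit 3 → queue [12, 4, 15, 10, 5, 16, 2]
Visit 12 → queue [4, 15, 10, 5, 16, 2]
Visit 4 → queue [15, 10, 5, 16, 2]
Visit 15 → queue [10, 5, 16, 2]
Visit 10 → queue [5, 16, 2]
Visit 5 → queue [16, 2]
Visit 16 → queue [2]
Visit 2 → queue []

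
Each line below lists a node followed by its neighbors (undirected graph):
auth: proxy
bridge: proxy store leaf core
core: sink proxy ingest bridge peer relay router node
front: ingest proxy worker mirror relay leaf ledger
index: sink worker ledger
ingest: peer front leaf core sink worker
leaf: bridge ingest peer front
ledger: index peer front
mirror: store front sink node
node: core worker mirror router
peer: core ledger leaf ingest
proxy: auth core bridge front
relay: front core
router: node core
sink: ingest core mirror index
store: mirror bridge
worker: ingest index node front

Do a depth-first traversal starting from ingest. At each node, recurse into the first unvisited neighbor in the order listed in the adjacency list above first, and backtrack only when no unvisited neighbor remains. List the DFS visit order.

Visit ingest
ingest → peer
peer → core
core → sink
sink → mirror
mirror → store
store → bridge
bridge → proxy
proxy → auth
proxy → front
front → worker
worker → index
index → ledger
worker → node
node → router
front → relay
front → leaf

ingest -> peer -> core -> sink -> mirror -> store -> bridge -> proxy -> auth -> front -> worker -> index -> ledger -> node -> router -> relay -> leaf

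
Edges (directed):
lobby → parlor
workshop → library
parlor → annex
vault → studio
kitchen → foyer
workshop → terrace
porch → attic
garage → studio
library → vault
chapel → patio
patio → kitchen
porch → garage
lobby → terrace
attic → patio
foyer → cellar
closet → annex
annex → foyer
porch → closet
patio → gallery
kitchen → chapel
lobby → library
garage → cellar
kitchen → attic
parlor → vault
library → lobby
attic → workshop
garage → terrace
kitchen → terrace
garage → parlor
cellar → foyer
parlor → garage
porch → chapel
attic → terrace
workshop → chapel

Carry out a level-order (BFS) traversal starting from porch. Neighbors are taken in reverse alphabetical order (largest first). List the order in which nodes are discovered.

porch -> garage -> closet -> chapel -> attic -> terrace -> studio -> parlor -> cellar -> annex -> patio -> workshop -> vault -> foyer -> kitchen -> gallery -> library -> lobby

Visit porch; enqueue garage, closet, chapel, attic → queue [garage, closet, chapel, attic]
Visit garage; enqueue terrace, studio, parlor, cellar → queue [closet, chapel, attic, terrace, studio, parlor, cellar]
Visit closet; enqueue annex → queue [chapel, attic, terrace, studio, parlor, cellar, annex]
Visit chapel; enqueue patio → queue [attic, terrace, studio, parlor, cellar, annex, patio]
Visit attic; enqueue workshop → queue [terrace, studio, parlor, cellar, annex, patio, workshop]
Visit terrace → queue [studio, parlor, cellar, annex, patio, workshop]
Visit studio → queue [parlor, cellar, annex, patio, workshop]
Visit parlor; enqueue vault → queue [cellar, annex, patio, workshop, vault]
Visit cellar; enqueue foyer → queue [annex, patio, workshop, vault, foyer]
Visit annex → queue [patio, workshop, vault, foyer]
Visit patio; enqueue kitchen, gallery → queue [workshop, vault, foyer, kitchen, gallery]
Visit workshop; enqueue library → queue [vault, foyer, kitchen, gallery, library]
Visit vault → queue [foyer, kitchen, gallery, library]
Visit foyer → queue [kitchen, gallery, library]
Visit kitchen → queue [gallery, library]
Visit gallery → queue [library]
Visit library; enqueue lobby → queue [lobby]
Visit lobby → queue []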